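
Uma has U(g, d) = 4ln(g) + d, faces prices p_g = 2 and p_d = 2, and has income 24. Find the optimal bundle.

MU_g = 4/g, MU_d = 1.
MRS = 4/g ÷ 1.
Tangency: set MRS = p_g/p_d = 2/2 = 1.
MRS depends only on g: 4/g = 1 ⇒ g* = 4/1 = 4.
From the budget, 2·d = 24 − 2·4 = 16, so d* = 8.

g* = 4, d* = 8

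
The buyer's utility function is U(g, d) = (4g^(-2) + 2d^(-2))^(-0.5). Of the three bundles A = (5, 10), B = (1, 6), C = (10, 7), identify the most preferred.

Evaluate utility at each bundle:
U(A) = 2.357.
U(B) = 0.497.
U(C) = 3.518.
Highest utility is C, so C ≻ A ≻ B.

Bundle C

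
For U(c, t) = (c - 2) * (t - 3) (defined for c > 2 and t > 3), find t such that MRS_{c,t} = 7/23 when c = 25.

t = 10

MU_c = (t−3), MU_t = (c−2).
MRS = (t−3)/(c−2).
Substitute c = 25: MRS = (t − 3)/23. Setting this equal to 7/23 gives t − 3 = (7/23)·23 = 7, so t = 10.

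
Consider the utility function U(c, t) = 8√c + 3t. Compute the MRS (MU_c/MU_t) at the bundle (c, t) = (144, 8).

MRS = 1/9

MU_c = 8/(2√c), MU_t = 3.
MRS = 8/(2√c) ÷ 3.
At (144, 8): MRS = 1/9.
That is, one extra unit of c is worth 1/9 units of t at the margin.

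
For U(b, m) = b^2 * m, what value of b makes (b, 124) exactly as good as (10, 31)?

b = 5

U(10, 31) = 3100.
Set U(b, 124) = 3100 and solve.
With m = 124: b^2 = 3100/124 = 25; taking the square root, b = 5.
Check: U(5, 124) = 3100.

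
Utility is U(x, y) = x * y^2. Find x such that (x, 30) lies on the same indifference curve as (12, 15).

x = 3

U(12, 15) = 2700.
Set U(x, 30) = 2700 and solve.
With y = 30: 30^2 = 900, so x = 2700/900 = 3.
Check: U(3, 30) = 2700.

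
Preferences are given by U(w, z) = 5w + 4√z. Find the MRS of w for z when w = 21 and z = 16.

MU_w = 5, MU_z = 4/(2√z).
MRS = 5 ÷ (4/(2√z)).
At (21, 16): MRS = 10.
So at (21, 16) the consumer would give up 10 units of z for one more unit of w.

MRS = 10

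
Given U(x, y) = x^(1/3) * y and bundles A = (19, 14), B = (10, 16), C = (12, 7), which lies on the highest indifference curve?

Bundle A

Evaluate utility at each bundle:
U(A) = 37.358.
U(B) = 34.471.
U(C) = 16.026.
Highest utility is A, so A ≻ B ≻ C.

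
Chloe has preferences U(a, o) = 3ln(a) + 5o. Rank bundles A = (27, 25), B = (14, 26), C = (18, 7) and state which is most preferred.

Bundle B

Evaluate utility at each bundle:
U(A) = 134.888.
U(B) = 137.917.
U(C) = 43.671.
Highest utility is B, so B ≻ A ≻ C.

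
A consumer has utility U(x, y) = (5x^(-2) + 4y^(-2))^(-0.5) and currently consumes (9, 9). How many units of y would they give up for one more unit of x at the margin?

MRS = 1.25

For CES with ρ = -2, MRS = (5/4)·(y/x)^3.
At (9, 9): MRS = 1.25.
The indifference curve has slope −1.25 at this bundle.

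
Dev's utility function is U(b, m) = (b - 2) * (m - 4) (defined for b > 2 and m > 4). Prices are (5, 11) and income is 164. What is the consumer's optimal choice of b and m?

b* = 13, m* = 9

MU_b = (m−4), MU_m = (b−2).
MRS = (m−4)/(b−2).
Tangency: set MRS = p_b/p_m = 5/11.
So (m − 4)/(b − 2) = 5/11, i.e. (m − 4) = (5/11)·(b − 2).
Rewrite the budget in excess-of-subsistence terms: 5·(b − 2) + 11·(m − 4) = 164 − 5·2 − 11·4 = 110.
Substituting, 10·(b − 2) = 110, so b − 2 = 11 and b* = 13.
Then m − 4 = (5/11)·11 = 5, so m* = 9.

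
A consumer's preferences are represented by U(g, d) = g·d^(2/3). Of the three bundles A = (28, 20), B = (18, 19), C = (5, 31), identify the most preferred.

Evaluate utility at each bundle:
U(A) = 206.306.
U(B) = 128.167.
U(C) = 49.341.
Highest utility is A, so A ≻ B ≻ C.

Bundle A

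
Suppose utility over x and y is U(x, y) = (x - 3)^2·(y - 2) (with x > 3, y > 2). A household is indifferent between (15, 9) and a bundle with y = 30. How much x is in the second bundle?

x = 9

U(15, 9) = 1008.
Set U(x, 30) = 1008 and solve.
With y = 30: (30 − 2) = 28, so (x − 3)^2 = 1008/28 = 36.
Taking the square root (with x > 3): x − 3 = 6, so x = 9.
Check: U(9, 30) = 1008.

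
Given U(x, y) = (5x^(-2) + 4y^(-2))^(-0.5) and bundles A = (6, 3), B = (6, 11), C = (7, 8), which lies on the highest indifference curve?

Evaluate utility at each bundle:
U(A) = 1.309.
U(B) = 2.412.
U(C) = 2.465.
Highest utility is C, so C ≻ B ≻ A.

Bundle C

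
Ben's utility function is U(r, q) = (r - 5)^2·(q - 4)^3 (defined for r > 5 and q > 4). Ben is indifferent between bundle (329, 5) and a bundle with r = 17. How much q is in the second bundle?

q = 13

U(329, 5) = 104976.
Set U(17, q) = 104976 and solve.
With r = 17: (17 − 5)^2 = 144, so (q − 4)^3 = 104976/144 = 729.
Taking the cube root (with q > 4): q − 4 = 9, so q = 13.
Check: U(17, 13) = 104976.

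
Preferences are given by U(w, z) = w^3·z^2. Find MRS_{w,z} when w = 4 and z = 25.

MU_w = 3·w^2·z^2 and MU_z = 2·w^3·z.
MRS = MU_w/MU_z = (3/2)·z/w.
At (4, 25): MRS = 9.375.
The indifference curve has slope −9.375 at this bundle.

MRS = 9.375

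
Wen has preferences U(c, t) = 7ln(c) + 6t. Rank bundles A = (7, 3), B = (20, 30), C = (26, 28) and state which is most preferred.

Evaluate utility at each bundle:
U(A) = 31.621.
U(B) = 200.970.
U(C) = 190.807.
Highest utility is B, so B ≻ C ≻ A.

Bundle B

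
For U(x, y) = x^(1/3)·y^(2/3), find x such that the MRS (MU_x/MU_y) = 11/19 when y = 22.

MU_x = 1/3·x^(-2/3)·y^(2/3) and MU_y = 2/3·x^(1/3)·y^(-1/3).
MRS = MU_x/MU_y = (0.5)·y/x.
Substitute y = 22: MRS = 11/x. Setting 11/x = 11/19 gives x = 11/(11/19) = 19.

x = 19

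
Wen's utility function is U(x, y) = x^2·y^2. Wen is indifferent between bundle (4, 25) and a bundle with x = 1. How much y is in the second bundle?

U(4, 25) = 10000.
Set U(1, y) = 10000 and solve.
With x = 1: 1^2 = 1, so y^2 = 10000/1 = 10000; taking the square root, y = 100.
Check: U(1, 100) = 10000.

y = 100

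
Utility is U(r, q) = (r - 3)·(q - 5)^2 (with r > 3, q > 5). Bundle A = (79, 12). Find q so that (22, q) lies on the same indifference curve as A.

U(79, 12) = 3724.
Set U(22, q) = 3724 and solve.
With r = 22: (22 − 3) = 19, so (q − 5)^2 = 3724/19 = 196.
Taking the square root (with q > 5): q − 5 = 14, so q = 19.
Check: U(22, 19) = 3724.

q = 19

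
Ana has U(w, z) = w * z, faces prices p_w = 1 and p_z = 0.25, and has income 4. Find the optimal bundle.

w* = 2, z* = 8

MU_w = z and MU_z = w.
MRS = MU_w/MU_z = z/w.
Tangency: set MRS = p_w/p_z = 1/0.25 = 4.
So z/w = 4, i.e. z = 4·w.
Substitute into the budget 1·w + 0.25·z = 4: 2·w = 4, so w* = 2.
Then z* = 4·2 = 8.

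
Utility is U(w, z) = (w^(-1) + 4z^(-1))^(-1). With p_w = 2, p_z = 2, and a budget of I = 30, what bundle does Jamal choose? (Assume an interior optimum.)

w* = 5, z* = 10

For CES with ρ = -1, MRS = (1/4)·(z/w)^2.
Tangency: set MRS = p_w/p_z = 2/2 = 1.
So (z/w)^2 = 4; taking the square root, z/w = 2, i.e. z = 2·w.
Substitute into the budget 2·w + 2·z = 30: 6·w = 30, so w* = 5 and z* = 2·5 = 10.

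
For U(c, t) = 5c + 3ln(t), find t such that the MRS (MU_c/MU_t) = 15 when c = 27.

MU_c = 5, MU_t = 3/t.
MRS = 5 ÷ (3/t).
MRS depends only on t: (5/3)·t = 15 ⇒ t = 15/(5/3) = 9.

t = 9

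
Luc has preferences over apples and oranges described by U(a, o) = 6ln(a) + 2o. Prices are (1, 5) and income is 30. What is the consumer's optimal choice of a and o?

a* = 15, o* = 3

MU_a = 6/a, MU_o = 2.
MRS = 6/a ÷ 2.
Tangency: set MRS = p_a/p_o = 1/5 = 0.2.
MRS depends only on a: 3/a = 0.2 ⇒ a* = 3/0.2 = 15.
From the budget, 5·o = 30 − 1·15 = 15, so o* = 3.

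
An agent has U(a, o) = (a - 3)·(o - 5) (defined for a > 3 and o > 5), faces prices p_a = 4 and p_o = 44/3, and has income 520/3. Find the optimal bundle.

MU_a = (o−5), MU_o = (a−3).
MRS = (o−5)/(a−3).
Tangency: set MRS = p_a/p_o = 4/(44/3) = 3/11.
So (o − 5)/(a − 3) = 3/11, i.e. (o − 5) = (3/11)·(a − 3).
Rewrite the budget in excess-of-subsistence terms: 4·(a − 3) + (44/3)·(o − 5) = 520/3 − 4·3 − (44/3)·5 = 88.
Substituting, 8·(a − 3) = 88, so a − 3 = 11 and a* = 14.
Then o − 5 = (3/11)·11 = 3, so o* = 8.

a* = 14, o* = 8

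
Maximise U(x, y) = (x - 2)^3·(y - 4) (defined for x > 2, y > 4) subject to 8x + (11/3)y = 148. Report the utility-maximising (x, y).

MU_x = 3·(x−2)^2·(y−4), MU_y = (x−2)^3.
MRS = (3/1)·(y−4)/(x−2).
Tangency: set MRS = p_x/p_y = 8/(11/3) = 24/11.
So (3/1)·(y − 4)/(x − 2) = 24/11, i.e. (y − 4) = (8/11)·(x − 2).
Rewrite the budget in excess-of-subsistence terms: 8·(x − 2) + (11/3)·(y − 4) = 148 − 8·2 − (11/3)·4 = 352/3.
Substituting, (32/3)·(x − 2) = 352/3, so x − 2 = 11 and x* = 13.
Then y − 4 = (8/11)·11 = 8, so y* = 12.

x* = 13, y* = 12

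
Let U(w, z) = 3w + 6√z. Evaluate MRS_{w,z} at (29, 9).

MU_w = 3, MU_z = 6/(2√z).
MRS = 3 ÷ (6/(2√z)).
At (29, 9): MRS = 3.
That is, one extra unit of w is worth 3 units of z at the margin.

MRS = 3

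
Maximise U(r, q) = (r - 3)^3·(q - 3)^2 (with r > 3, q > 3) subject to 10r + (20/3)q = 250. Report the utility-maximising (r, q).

MU_r = 3·(r−3)^2·(q−3)^2, MU_q = 2·(r−3)^3·(q−3).
MRS = (3/2)·(q−3)/(r−3).
Tangency: set MRS = p_r/p_q = 10/(20/3) = 1.5.
So (3/2)·(q − 3)/(r − 3) = 1.5, i.e. (q − 3) = (r − 3).
Rewrite the budget in excess-of-subsistence terms: 10·(r − 3) + (20/3)·(q − 3) = 250 − 10·3 − (20/3)·3 = 200.
Substituting, (50/3)·(r − 3) = 200, so r − 3 = 12 and r* = 15.
Then q − 3 = 12, so q* = 15.

r* = 15, q* = 15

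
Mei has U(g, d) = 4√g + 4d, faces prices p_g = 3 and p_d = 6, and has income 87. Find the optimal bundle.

MU_g = 4/(2√g), MU_d = 4.
MRS = 4/(2√g) ÷ 4.
Tangency: set MRS = p_g/p_d = 3/6 = 0.5.
MRS depends only on g: 0.5/√g = 0.5 ⇒ √g = 0.5/0.5 = 1 ⇒ g* = 1.
From the budget, 6·d = 87 − 3·1 = 84, so d* = 14.

g* = 1, d* = 14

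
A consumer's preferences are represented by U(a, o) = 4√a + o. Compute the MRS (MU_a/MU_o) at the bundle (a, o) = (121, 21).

MU_a = 4/(2√a), MU_o = 1.
MRS = 4/(2√a) ÷ 1.
At (121, 21): MRS = 2/11.
That is, one extra unit of a is worth 2/11 units of o at the margin.

MRS = 2/11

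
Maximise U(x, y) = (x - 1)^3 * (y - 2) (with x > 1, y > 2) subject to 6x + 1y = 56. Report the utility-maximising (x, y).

x* = 7, y* = 14

MU_x = 3·(x−1)^2·(y−2), MU_y = (x−1)^3.
MRS = (3/1)·(y−2)/(x−1).
Tangency: set MRS = p_x/p_y = 6/1 = 6.
So (3/1)·(y − 2)/(x − 1) = 6, i.e. (y − 2) = 2·(x − 1).
Rewrite the budget in excess-of-subsistence terms: 6·(x − 1) + 1·(y − 2) = 56 − 6·1 − 1·2 = 48.
Substituting, 8·(x − 1) = 48, so x − 1 = 6 and x* = 7.
Then y − 2 = 2·6 = 12, so y* = 14.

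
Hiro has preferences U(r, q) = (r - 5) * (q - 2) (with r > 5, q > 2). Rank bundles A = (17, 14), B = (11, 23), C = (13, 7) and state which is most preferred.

Bundle A

Evaluate utility at each bundle:
U(A) = 144.
U(B) = 126.
U(C) = 40.
Highest utility is A, so A ≻ B ≻ C.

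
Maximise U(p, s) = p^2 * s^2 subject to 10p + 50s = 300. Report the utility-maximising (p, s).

p* = 15, s* = 3

MU_p = 2·p·s^2 and MU_s = 2·p^2·s.
MRS = MU_p/MU_s = s/p.
Tangency: set MRS = p_p/p_s = 10/50 = 0.2.
So s/p = 0.2, i.e. s = 0.2·p.
Substitute into the budget 10·p + 50·s = 300: 20·p = 300, so p* = 15.
Then s* = 0.2·15 = 3.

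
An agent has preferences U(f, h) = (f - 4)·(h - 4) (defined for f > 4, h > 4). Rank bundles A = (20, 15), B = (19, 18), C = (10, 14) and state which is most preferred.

Evaluate utility at each bundle:
U(A) = 176.
U(B) = 210.
U(C) = 60.
Highest utility is B, so B ≻ A ≻ C.

Bundle B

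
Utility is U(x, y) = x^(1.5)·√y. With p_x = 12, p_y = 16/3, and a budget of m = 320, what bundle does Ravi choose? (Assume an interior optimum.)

MU_x = 1.5·√x·√y and MU_y = 0.5·x^(1.5)·y^(-0.5).
MRS = MU_x/MU_y = (3)·y/x.
Tangency: set MRS = p_x/p_y = 12/(16/3) = 2.25.
So (3)·y/x = 2.25, i.e. y = 0.75·x.
Substitute into the budget 12·x + (16/3)·y = 320: 16·x = 320, so x* = 20.
Then y* = 0.75·20 = 15.

x* = 20, y* = 15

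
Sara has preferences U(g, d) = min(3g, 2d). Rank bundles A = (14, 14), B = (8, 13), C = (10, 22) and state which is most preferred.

Bundle C

Evaluate utility at each bundle:
U(A) = 28.
U(B) = 24.
U(C) = 30.
Highest utility is C, so C ≻ A ≻ B.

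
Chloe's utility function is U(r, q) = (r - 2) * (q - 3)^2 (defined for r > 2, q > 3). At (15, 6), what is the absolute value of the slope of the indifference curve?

MRS = 3/26

MU_r = (q−3)^2, MU_q = 2·(r−2)·(q−3).
MRS = (1/2)·(q−3)/(r−2).
At (15, 6): MRS = 3/26.
The indifference curve has slope −3/26 at this bundle.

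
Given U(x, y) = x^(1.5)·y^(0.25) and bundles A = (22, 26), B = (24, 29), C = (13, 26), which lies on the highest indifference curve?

Evaluate utility at each bundle:
U(A) = 233.012.
U(B) = 272.845.
U(C) = 105.842.
Highest utility is B, so B ≻ A ≻ C.

Bundle B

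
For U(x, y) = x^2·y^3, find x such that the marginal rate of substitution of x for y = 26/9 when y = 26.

MU_x = 2·x·y^3 and MU_y = 3·x^2·y^2.
MRS = MU_x/MU_y = (2/3)·y/x.
Substitute y = 26: MRS = (52/3)/x. Setting (52/3)/x = 26/9 gives x = (52/3)/(26/9) = 6.

x = 6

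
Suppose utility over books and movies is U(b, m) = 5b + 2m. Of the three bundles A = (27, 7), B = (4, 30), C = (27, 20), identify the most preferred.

Bundle C

Evaluate utility at each bundle:
U(A) = 149.
U(B) = 80.
U(C) = 175.
Highest utility is C, so C ≻ A ≻ B.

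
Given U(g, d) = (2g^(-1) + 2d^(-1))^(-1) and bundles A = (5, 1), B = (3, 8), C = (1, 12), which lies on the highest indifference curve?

Evaluate utility at each bundle:
U(A) = 0.417.
U(B) = 1.091.
U(C) = 0.462.
Highest utility is B, so B ≻ C ≻ A.

Bundle B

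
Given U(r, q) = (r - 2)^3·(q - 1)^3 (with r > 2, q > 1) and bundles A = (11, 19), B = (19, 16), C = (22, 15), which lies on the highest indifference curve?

Evaluate utility at each bundle:
U(A) = 4251528.
U(B) = 16581375.
U(C) = 21952000.
Highest utility is C, so C ≻ B ≻ A.

Bundle C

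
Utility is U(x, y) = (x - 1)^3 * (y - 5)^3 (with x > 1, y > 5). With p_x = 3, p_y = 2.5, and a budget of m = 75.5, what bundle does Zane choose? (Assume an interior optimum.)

x* = 11, y* = 17

MU_x = 3·(x−1)^2·(y−5)^3, MU_y = 3·(x−1)^3·(y−5)^2.
MRS = (y−5)/(x−1).
Tangency: set MRS = p_x/p_y = 3/2.5 = 1.2.
So (y − 5)/(x − 1) = 1.2, i.e. (y − 5) = 1.2·(x − 1).
Rewrite the budget in excess-of-subsistence terms: 3·(x − 1) + 2.5·(y − 5) = 75.5 − 3·1 − 2.5·5 = 60.
Substituting, 6·(x − 1) = 60, so x − 1 = 10 and x* = 11.
Then y − 5 = 1.2·10 = 12, so y* = 17.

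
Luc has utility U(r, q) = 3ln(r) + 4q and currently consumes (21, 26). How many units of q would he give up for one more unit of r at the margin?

MU_r = 3/r, MU_q = 4.
MRS = 3/r ÷ 4.
At (21, 26): MRS = 1/28.
That is, one extra unit of r is worth 1/28 units of q at the margin.

MRS = 1/28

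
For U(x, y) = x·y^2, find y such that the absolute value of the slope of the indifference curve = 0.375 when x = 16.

MU_x = y^2 and MU_y = 2·x·y.
MRS = MU_x/MU_y = (1/2)·y/x.
Substitute x = 16: MRS = y/32. Setting y/32 = 0.375 gives y = 0.375·32 = 12.

y = 12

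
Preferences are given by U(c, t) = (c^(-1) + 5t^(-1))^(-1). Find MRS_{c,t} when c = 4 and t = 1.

MRS = 1/80

For CES with ρ = -1, MRS = (1/5)·(t/c)^2.
At (4, 1): MRS = 1/80.
The indifference curve has slope −1/80 at this bundle.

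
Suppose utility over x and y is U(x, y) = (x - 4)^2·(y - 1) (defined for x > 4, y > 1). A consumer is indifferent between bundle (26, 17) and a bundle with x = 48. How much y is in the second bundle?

U(26, 17) = 7744.
Set U(48, y) = 7744 and solve.
With x = 48: (48 − 4)^2 = 1936, so (y − 1) = 7744/1936 = 4.
So y = 1 + 4 = 5.
Check: U(48, 5) = 7744.

y = 5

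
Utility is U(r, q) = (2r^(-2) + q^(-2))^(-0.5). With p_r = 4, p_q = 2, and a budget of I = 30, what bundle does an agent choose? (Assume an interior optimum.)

r* = 5, q* = 5

For CES with ρ = -2, MRS = (2/1)·(q/r)^3.
Tangency: set MRS = p_r/p_q = 4/2 = 2.
So (q/r)^3 = 1; taking the cube root, q/r = 1, i.e. q = r.
Substitute into the budget 4·r + 2·q = 30: 6·r = 30, so r* = 5 and q* = 5.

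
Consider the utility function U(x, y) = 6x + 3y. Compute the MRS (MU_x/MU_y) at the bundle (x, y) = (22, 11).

MRS = 2

MU_x = 6, MU_y = 3, so MRS = 6/3 = 2 at every bundle.
At (22, 11): MRS = 2.
So at (22, 11) the consumer would give up 2 units of y for one more unit of x.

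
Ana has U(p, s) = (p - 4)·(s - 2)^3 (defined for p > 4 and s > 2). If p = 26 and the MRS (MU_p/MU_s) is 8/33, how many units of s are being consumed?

s = 18

MU_p = (s−2)^3, MU_s = 3·(p−4)·(s−2)^2.
MRS = (1/3)·(s−2)/(p−4).
Substitute p = 26: MRS = (s − 2)/66. Setting this equal to 8/33 gives s − 2 = (8/33)·66 = 16, so s = 18.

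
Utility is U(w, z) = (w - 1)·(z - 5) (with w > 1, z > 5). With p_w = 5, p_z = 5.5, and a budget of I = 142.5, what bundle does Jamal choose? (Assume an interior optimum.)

MU_w = (z−5), MU_z = (w−1).
MRS = (z−5)/(w−1).
Tangency: set MRS = p_w/p_z = 5/5.5 = 10/11.
So (z − 5)/(w − 1) = 10/11, i.e. (z − 5) = (10/11)·(w − 1).
Rewrite the budget in excess-of-subsistence terms: 5·(w − 1) + 5.5·(z − 5) = 142.5 − 5·1 − 5.5·5 = 110.
Substituting, 10·(w − 1) = 110, so w − 1 = 11 and w* = 12.
Then z − 5 = (10/11)·11 = 10, so z* = 15.

w* = 12, z* = 15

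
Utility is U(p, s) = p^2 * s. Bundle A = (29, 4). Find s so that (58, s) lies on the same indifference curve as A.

U(29, 4) = 3364.
Set U(58, s) = 3364 and solve.
With p = 58: 58^2 = 3364, so s = 3364/3364 = 1.
Check: U(58, 1) = 3364.

s = 1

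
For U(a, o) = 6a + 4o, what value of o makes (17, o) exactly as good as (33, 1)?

o = 25

U(33, 1) = 202.
Set U(17, o) = 202 and solve.
6·17 + 4o = 202 ⇒ 4o = 100 ⇒ o = 25.
Check: U(17, 25) = 202.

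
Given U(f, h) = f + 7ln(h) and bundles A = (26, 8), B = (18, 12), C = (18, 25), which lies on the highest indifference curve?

Bundle A

Evaluate utility at each bundle:
U(A) = 40.556.
U(B) = 35.394.
U(C) = 40.532.
Highest utility is A, so A ≻ C ≻ B.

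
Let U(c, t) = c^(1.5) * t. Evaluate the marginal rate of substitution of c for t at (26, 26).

MU_c = 1.5·√c·t and MU_t = c^(1.5).
MRS = MU_c/MU_t = (1.5)·t/c.
At (26, 26): MRS = 1.5.
That is, one extra unit of c is worth 1.5 units of t at the margin.

MRS = 1.5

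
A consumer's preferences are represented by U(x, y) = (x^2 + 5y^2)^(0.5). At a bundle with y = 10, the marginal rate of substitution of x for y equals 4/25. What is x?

x = 8

For CES with ρ = 2, MRS = (1/5)·(y/x)^(-1).
Setting (1/5)·(10/x)^(-1) = 4/25 gives (10/x)^(-1) = 0.8, so 10/x = 1.25 and x = 8.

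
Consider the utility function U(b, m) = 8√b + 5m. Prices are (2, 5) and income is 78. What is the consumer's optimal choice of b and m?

MU_b = 8/(2√b), MU_m = 5.
MRS = 8/(2√b) ÷ 5.
Tangency: set MRS = p_b/p_m = 2/5 = 0.4.
MRS depends only on b: 0.8/√b = 0.4 ⇒ √b = 0.8/0.4 = 2 ⇒ b* = 4.
From the budget, 5·m = 78 − 2·4 = 70, so m* = 14.

b* = 4, m* = 14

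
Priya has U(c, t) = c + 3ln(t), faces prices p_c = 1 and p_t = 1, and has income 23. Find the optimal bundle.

MU_c = 1, MU_t = 3/t.
MRS = 1 ÷ (3/t).
Tangency: set MRS = p_c/p_t = 1/1 = 1.
MRS depends only on t: (1/3)·t = 1 ⇒ t* = 1/(1/3) = 3.
From the budget, 1·c = 23 − 1·3 = 20, so c* = 20.

c* = 20, t* = 3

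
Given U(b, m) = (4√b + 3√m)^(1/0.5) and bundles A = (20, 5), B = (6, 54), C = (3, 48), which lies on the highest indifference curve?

Bundle B

Evaluate utility at each bundle:
U(A) = 605.000.
U(B) = 1014.000.
U(C) = 768.000.
Highest utility is B, so B ≻ C ≻ A.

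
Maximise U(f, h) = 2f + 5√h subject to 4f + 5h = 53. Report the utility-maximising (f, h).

MU_f = 2, MU_h = 5/(2√h).
MRS = 2 ÷ (5/(2√h)).
Tangency: set MRS = p_f/p_h = 4/5 = 0.8.
MRS depends only on h: 0.8·√h = 0.8 ⇒ √h = 0.8/0.8 = 1 ⇒ h* = 1.
From the budget, 4·f = 53 − 5·1 = 48, so f* = 12.

f* = 12, h* = 1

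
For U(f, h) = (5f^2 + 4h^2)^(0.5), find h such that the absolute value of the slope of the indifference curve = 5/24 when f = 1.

h = 6

For CES with ρ = 2, MRS = (5/4)·(h/f)^(-1).
Setting (5/4)·(h/1)^(-1) = 5/24 gives (h/1)^(-1) = 1/6, so h/1 = 6 and h = 6.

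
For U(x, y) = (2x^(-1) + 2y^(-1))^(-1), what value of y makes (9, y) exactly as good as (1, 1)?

y = 9/17

U depends on (x, y) only through S = 2x^(-1) + 2y^(-1), so equal utility means equal S. At (1, 1): S = 4.
With x = 9: 2·9^(-1) = 2/9, so 2y^(-1) = 4 − 2/9 = 34/9, i.e. y^(-1) = 17/9.
Hence y = 1/(17/9) = 9/17.
Check: U(9, 9/17) = 0.25.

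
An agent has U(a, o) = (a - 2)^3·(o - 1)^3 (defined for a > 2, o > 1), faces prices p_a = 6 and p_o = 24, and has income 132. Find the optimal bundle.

MU_a = 3·(a−2)^2·(o−1)^3, MU_o = 3·(a−2)^3·(o−1)^2.
MRS = (o−1)/(a−2).
Tangency: set MRS = p_a/p_o = 6/24 = 0.25.
So (o − 1)/(a − 2) = 0.25, i.e. (o − 1) = 0.25·(a − 2).
Rewrite the budget in excess-of-subsistence terms: 6·(a − 2) + 24·(o − 1) = 132 − 6·2 − 24·1 = 96.
Substituting, 12·(a − 2) = 96, so a − 2 = 8 and a* = 10.
Then o − 1 = 0.25·8 = 2, so o* = 3.

a* = 10, o* = 3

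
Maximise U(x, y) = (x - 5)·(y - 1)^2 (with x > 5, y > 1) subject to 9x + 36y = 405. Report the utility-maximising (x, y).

MU_x = (y−1)^2, MU_y = 2·(x−5)·(y−1).
MRS = (1/2)·(y−1)/(x−5).
Tangency: set MRS = p_x/p_y = 9/36 = 0.25.
So (1/2)·(y − 1)/(x − 5) = 0.25, i.e. (y − 1) = 0.5·(x − 5).
Rewrite the budget in excess-of-subsistence terms: 9·(x − 5) + 36·(y − 1) = 405 − 9·5 − 36·1 = 324.
Substituting, 27·(x − 5) = 324, so x − 5 = 12 and x* = 17.
Then y − 1 = 0.5·12 = 6, so y* = 7.

x* = 17, y* = 7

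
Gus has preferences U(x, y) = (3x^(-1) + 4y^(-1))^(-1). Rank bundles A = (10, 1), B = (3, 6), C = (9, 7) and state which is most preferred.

Evaluate utility at each bundle:
U(A) = 0.233.
U(B) = 0.600.
U(C) = 1.105.
Highest utility is C, so C ≻ B ≻ A.

Bundle C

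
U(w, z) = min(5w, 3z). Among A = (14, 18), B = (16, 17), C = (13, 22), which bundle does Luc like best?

Evaluate utility at each bundle:
U(A) = 54.
U(B) = 51.
U(C) = 65.
Highest utility is C, so C ≻ A ≻ B.

Bundle C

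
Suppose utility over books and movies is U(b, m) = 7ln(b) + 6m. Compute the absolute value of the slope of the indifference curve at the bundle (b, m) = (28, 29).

MRS = 1/24

MU_b = 7/b, MU_m = 6.
MRS = 7/b ÷ 6.
At (28, 29): MRS = 1/24.
That is, one extra unit of b is worth 1/24 units of m at the margin.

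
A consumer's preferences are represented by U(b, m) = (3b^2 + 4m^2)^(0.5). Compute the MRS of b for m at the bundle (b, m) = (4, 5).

For CES with ρ = 2, MRS = (3/4)·(m/b)^(-1).
At (4, 5): MRS = 0.6.
So at (4, 5) the consumer would give up 0.6 units of m for one more unit of b.

MRS = 0.6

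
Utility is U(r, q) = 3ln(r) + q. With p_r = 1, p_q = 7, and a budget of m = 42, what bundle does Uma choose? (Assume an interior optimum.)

r* = 21, q* = 3

MU_r = 3/r, MU_q = 1.
MRS = 3/r ÷ 1.
Tangency: set MRS = p_r/p_q = 1/7.
MRS depends only on r: 3/r = 1/7 ⇒ r* = 3/(1/7) = 21.
From the budget, 7·q = 42 − 1·21 = 21, so q* = 3.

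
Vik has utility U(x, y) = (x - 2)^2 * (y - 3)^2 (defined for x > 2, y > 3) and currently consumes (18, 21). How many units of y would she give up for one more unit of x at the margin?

MU_x = 2·(x−2)·(y−3)^2, MU_y = 2·(x−2)^2·(y−3).
MRS = (y−3)/(x−2).
At (18, 21): MRS = 1.125.
The indifference curve has slope −1.125 at this bundle.

MRS = 1.125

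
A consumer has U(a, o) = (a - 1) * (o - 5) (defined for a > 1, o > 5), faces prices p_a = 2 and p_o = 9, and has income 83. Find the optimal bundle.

a* = 10, o* = 7

MU_a = (o−5), MU_o = (a−1).
MRS = (o−5)/(a−1).
Tangency: set MRS = p_a/p_o = 2/9.
So (o − 5)/(a − 1) = 2/9, i.e. (o − 5) = (2/9)·(a − 1).
Rewrite the budget in excess-of-subsistence terms: 2·(a − 1) + 9·(o − 5) = 83 − 2·1 − 9·5 = 36.
Substituting, 4·(a − 1) = 36, so a − 1 = 9 and a* = 10.
Then o − 5 = (2/9)·9 = 2, so o* = 7.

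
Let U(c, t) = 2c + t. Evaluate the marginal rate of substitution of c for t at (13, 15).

MU_c = 2, MU_t = 1, so MRS = 2/1 = 2 at every bundle.
At (13, 15): MRS = 2.
That is, one extra unit of c is worth 2 units of t at the margin.

MRS = 2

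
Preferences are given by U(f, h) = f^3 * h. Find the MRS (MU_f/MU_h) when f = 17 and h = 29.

MRS = 87/17

MU_f = 3·f^2·h and MU_h = f^3.
MRS = MU_f/MU_h = (3/1)·h/f.
At (17, 29): MRS = 87/17.
The indifference curve has slope −87/17 at this bundle.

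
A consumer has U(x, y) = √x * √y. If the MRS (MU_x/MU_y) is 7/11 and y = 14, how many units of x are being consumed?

x = 22

MU_x = 0.5·x^(-0.5)·√y and MU_y = 0.5·√x·y^(-0.5).
MRS = MU_x/MU_y = y/x.
Substitute y = 14: MRS = 14/x. Setting 14/x = 7/11 gives x = 14/(7/11) = 22.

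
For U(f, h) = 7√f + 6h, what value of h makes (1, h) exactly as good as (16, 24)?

U(16, 24) = 172.
Set U(1, h) = 172 and solve.
With f = 1: √1 = 1, so 6h = 172 − 7·1 = 165 and h = 27.5.
Check: U(1, 27.5) = 172.

h = 27.5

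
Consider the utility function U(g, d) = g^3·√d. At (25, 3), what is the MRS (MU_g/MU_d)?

MRS = 18/25

MU_g = 3·g^2·√d and MU_d = 0.5·g^3·d^(-0.5).
MRS = MU_g/MU_d = (6)·d/g.
At (25, 3): MRS = 18/25.
So at (25, 3) the consumer would give up 18/25 units of d for one more unit of g.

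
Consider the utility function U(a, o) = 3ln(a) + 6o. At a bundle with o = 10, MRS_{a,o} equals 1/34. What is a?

a = 17

MU_a = 3/a, MU_o = 6.
MRS = 3/a ÷ 6.
MRS depends only on a: 0.5/a = 1/34 ⇒ a = 0.5/(1/34) = 17.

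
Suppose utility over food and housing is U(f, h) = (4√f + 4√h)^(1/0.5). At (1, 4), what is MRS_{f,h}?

MRS = 2

For CES with ρ = 0.5, MRS = √(h/f).
At (1, 4): MRS = 2.
That is, one extra unit of f is worth 2 units of h at the margin.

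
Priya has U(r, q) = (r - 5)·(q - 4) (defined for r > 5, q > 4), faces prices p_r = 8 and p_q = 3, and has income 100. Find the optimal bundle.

MU_r = (q−4), MU_q = (r−5).
MRS = (q−4)/(r−5).
Tangency: set MRS = p_r/p_q = 8/3.
So (q − 4)/(r − 5) = 8/3, i.e. (q − 4) = (8/3)·(r − 5).
Rewrite the budget in excess-of-subsistence terms: 8·(r − 5) + 3·(q − 4) = 100 − 8·5 − 3·4 = 48.
Substituting, 16·(r − 5) = 48, so r − 5 = 3 and r* = 8.
Then q − 4 = (8/3)·3 = 8, so q* = 12.

r* = 8, q* = 12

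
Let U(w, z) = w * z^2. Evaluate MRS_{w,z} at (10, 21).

MU_w = z^2 and MU_z = 2·w·z.
MRS = MU_w/MU_z = (1/2)·z/w.
At (10, 21): MRS = 1.05.
The indifference curve has slope −1.05 at this bundle.

MRS = 1.05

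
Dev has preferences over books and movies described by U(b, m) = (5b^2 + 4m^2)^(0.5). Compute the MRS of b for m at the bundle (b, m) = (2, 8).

MRS = 5/16

For CES with ρ = 2, MRS = (5/4)·(m/b)^(-1).
At (2, 8): MRS = 5/16.
That is, one extra unit of b is worth 5/16 units of m at the margin.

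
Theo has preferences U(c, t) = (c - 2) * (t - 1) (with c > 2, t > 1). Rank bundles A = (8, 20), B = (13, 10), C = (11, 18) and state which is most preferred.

Bundle C

Evaluate utility at each bundle:
U(A) = 114.
U(B) = 99.
U(C) = 153.
Highest utility is C, so C ≻ A ≻ B.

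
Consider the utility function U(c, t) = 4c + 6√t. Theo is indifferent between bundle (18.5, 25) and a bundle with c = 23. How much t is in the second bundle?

U(18.5, 25) = 104.
Set U(23, t) = 104 and solve.
With c = 23: 6√t = 104 − 4·23 = 12, so √t = 2 and t = 4.
Check: U(23, 4) = 104.

t = 4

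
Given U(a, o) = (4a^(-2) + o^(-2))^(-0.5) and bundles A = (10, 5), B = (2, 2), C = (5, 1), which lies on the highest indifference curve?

Evaluate utility at each bundle:
U(A) = 3.536.
U(B) = 0.894.
U(C) = 0.928.
Highest utility is A, so A ≻ C ≻ B.

Bundle A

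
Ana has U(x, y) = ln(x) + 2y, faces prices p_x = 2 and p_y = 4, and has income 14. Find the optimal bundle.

MU_x = 1/x, MU_y = 2.
MRS = 1/x ÷ 2.
Tangency: set MRS = p_x/p_y = 2/4 = 0.5.
MRS depends only on x: 0.5/x = 0.5 ⇒ x* = 0.5/0.5 = 1.
From the budget, 4·y = 14 − 2·1 = 12, so y* = 3.

x* = 1, y* = 3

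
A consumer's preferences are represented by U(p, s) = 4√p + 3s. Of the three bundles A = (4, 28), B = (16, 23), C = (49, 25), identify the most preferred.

Bundle C

Evaluate utility at each bundle:
U(A) = 92.000.
U(B) = 85.000.
U(C) = 103.000.
Highest utility is C, so C ≻ A ≻ B.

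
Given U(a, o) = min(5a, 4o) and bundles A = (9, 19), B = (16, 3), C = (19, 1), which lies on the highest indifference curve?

Bundle A

Evaluate utility at each bundle:
U(A) = 45.
U(B) = 12.
U(C) = 4.
Highest utility is A, so A ≻ B ≻ C.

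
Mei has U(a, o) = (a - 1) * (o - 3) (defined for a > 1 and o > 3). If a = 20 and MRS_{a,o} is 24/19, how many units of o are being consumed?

MU_a = (o−3), MU_o = (a−1).
MRS = (o−3)/(a−1).
Substitute a = 20: MRS = (o − 3)/19. Setting this equal to 24/19 gives o − 3 = (24/19)·19 = 24, so o = 27.

o = 27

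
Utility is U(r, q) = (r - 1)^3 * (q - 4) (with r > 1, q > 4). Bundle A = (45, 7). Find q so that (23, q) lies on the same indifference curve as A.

U(45, 7) = 255552.
Set U(23, q) = 255552 and solve.
With r = 23: (23 − 1)^3 = 10648, so (q − 4) = 255552/10648 = 24.
So q = 4 + 24 = 28.
Check: U(23, 28) = 255552.

q = 28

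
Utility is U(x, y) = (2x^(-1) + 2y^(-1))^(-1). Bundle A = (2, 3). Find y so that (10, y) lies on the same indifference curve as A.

y = 15/11

U depends on (x, y) only through S = 2x^(-1) + 2y^(-1), so equal utility means equal S. At (2, 3): S = 5/3.
With x = 10: 2·10^(-1) = 0.2, so 2y^(-1) = 5/3 − 0.2 = 22/15, i.e. y^(-1) = 11/15.
Hence y = 1/(11/15) = 15/11.
Check: U(10, 15/11) = 0.6.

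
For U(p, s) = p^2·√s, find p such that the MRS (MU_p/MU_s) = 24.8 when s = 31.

MU_p = 2·p·√s and MU_s = 0.5·p^2·s^(-0.5).
MRS = MU_p/MU_s = (4)·s/p.
Substitute s = 31: MRS = 124/p. Setting 124/p = 24.8 gives p = 124/24.8 = 5.

p = 5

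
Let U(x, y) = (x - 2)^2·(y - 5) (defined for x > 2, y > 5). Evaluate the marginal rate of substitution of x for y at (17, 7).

MU_x = 2·(x−2)·(y−5), MU_y = (x−2)^2.
MRS = (2/1)·(y−5)/(x−2).
At (17, 7): MRS = 4/15.
The indifference curve has slope −4/15 at this bundle.

MRS = 4/15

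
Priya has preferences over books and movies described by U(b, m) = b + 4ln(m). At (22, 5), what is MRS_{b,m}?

MRS = 1.25

MU_b = 1, MU_m = 4/m.
MRS = 1 ÷ (4/m).
At (22, 5): MRS = 1.25.
So at (22, 5) the consumer would give up 1.25 units of m for one more unit of b.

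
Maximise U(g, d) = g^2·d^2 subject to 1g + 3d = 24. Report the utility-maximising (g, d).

g* = 12, d* = 4

MU_g = 2·g·d^2 and MU_d = 2·g^2·d.
MRS = MU_g/MU_d = d/g.
Tangency: set MRS = p_g/p_d = 1/3.
So d/g = 1/3, i.e. d = (1/3)·g.
Substitute into the budget 1·g + 3·d = 24: 2·g = 24, so g* = 12.
Then d* = (1/3)·12 = 4.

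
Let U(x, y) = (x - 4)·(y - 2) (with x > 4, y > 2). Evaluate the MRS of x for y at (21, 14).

MRS = 12/17

MU_x = (y−2), MU_y = (x−4).
MRS = (y−2)/(x−4).
At (21, 14): MRS = 12/17.
The indifference curve has slope −12/17 at this bundle.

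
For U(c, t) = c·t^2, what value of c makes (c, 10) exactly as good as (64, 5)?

c = 16

U(64, 5) = 1600.
Set U(c, 10) = 1600 and solve.
With t = 10: 10^2 = 100, so c = 1600/100 = 16.
Check: U(16, 10) = 1600.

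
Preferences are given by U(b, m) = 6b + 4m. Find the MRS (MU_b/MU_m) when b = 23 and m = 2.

MU_b = 6, MU_m = 4, so MRS = 6/4 = 1.5 at every bundle.
At (23, 2): MRS = 1.5.
That is, one extra unit of b is worth 1.5 units of m at the margin.

MRS = 1.5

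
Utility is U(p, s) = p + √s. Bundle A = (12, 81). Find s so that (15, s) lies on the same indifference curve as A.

U(12, 81) = 21.
Set U(15, s) = 21 and solve.
With p = 15: √s = 21 − 15 = 6, so √s = 6 and s = 36.
Check: U(15, 36) = 21.

s = 36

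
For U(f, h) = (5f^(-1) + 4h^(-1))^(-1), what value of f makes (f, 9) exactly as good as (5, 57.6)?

f = 8

U depends on (f, h) only through S = 5f^(-1) + 4h^(-1), so equal utility means equal S. At (5, 57.6): S = 77/72.
With h = 9: 4·9^(-1) = 4/9, so 5f^(-1) = 77/72 − 4/9 = 0.625, i.e. f^(-1) = 0.125.
Hence f = 1/0.125 = 8.
Check: U(8, 9) = 0.9351.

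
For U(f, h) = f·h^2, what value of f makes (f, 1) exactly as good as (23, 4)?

U(23, 4) = 368.
Set U(f, 1) = 368 and solve.
With h = 1: 1^2 = 1, so f = 368/1 = 368.
Check: U(368, 1) = 368.

f = 368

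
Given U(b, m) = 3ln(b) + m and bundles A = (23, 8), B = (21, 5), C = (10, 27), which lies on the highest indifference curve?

Bundle C

Evaluate utility at each bundle:
U(A) = 17.406.
U(B) = 14.134.
U(C) = 33.908.
Highest utility is C, so C ≻ A ≻ B.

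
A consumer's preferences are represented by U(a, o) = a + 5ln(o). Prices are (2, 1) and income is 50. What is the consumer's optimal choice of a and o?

MU_a = 1, MU_o = 5/o.
MRS = 1 ÷ (5/o).
Tangency: set MRS = p_a/p_o = 2/1 = 2.
MRS depends only on o: 0.2·o = 2 ⇒ o* = 2/0.2 = 10.
From the budget, 2·a = 50 − 1·10 = 40, so a* = 20.

a* = 20, o* = 10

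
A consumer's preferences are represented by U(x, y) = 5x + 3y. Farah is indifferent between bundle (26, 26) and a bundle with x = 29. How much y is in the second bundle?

U(26, 26) = 208.
Set U(29, y) = 208 and solve.
5·29 + 3y = 208 ⇒ 3y = 63 ⇒ y = 21.
Check: U(29, 21) = 208.

y = 21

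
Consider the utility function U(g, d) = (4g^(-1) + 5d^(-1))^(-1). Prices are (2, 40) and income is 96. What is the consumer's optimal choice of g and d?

For CES with ρ = -1, MRS = (4/5)·(d/g)^2.
Tangency: set MRS = p_g/p_d = 2/40 = 0.05.
So (d/g)^2 = 1/16; taking the square root, d/g = 0.25, i.e. d = 0.25·g.
Substitute into the budget 2·g + 40·d = 96: 12·g = 96, so g* = 8 and d* = 0.25·8 = 2.

g* = 8, d* = 2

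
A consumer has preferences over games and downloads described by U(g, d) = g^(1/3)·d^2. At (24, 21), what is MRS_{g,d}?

MRS = 7/48

MU_g = 1/3·g^(-2/3)·d^2 and MU_d = 2·g^(1/3)·d.
MRS = MU_g/MU_d = (1/6)·d/g.
At (24, 21): MRS = 7/48.
That is, one extra unit of g is worth 7/48 units of d at the margin.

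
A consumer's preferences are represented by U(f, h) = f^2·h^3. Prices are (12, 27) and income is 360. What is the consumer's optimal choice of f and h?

f* = 12, h* = 8

MU_f = 2·f·h^3 and MU_h = 3·f^2·h^2.
MRS = MU_f/MU_h = (2/3)·h/f.
Tangency: set MRS = p_f/p_h = 12/27 = 4/9.
So (2/3)·h/f = 4/9, i.e. h = (2/3)·f.
Substitute into the budget 12·f + 27·h = 360: 30·f = 360, so f* = 12.
Then h* = (2/3)·12 = 8.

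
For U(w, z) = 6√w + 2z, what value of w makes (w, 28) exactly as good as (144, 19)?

U(144, 19) = 110.
Set U(w, 28) = 110 and solve.
With z = 28: 6√w = 110 − 2·28 = 54, so √w = 9 and w = 81.
Check: U(81, 28) = 110.

w = 81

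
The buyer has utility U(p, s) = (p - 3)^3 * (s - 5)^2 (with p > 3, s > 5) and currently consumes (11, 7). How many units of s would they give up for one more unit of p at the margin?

MU_p = 3·(p−3)^2·(s−5)^2, MU_s = 2·(p−3)^3·(s−5).
MRS = (3/2)·(s−5)/(p−3).
At (11, 7): MRS = 0.375.
The indifference curve has slope −0.375 at this bundle.

MRS = 0.375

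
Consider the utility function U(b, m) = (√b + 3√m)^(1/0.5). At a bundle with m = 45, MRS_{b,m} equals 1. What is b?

b = 5

For CES with ρ = 0.5, MRS = (1/3)·√(m/b).
Setting (1/3)·√(45/b) = 1 gives √(45/b) = 3, so 45/b = 9 and b = 5.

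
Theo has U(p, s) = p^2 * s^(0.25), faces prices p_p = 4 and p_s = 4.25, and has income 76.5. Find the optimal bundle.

MU_p = 2·p·s^(0.25) and MU_s = 0.25·p^2·s^(-0.75).
MRS = MU_p/MU_s = (8)·s/p.
Tangency: set MRS = p_p/p_s = 4/4.25 = 16/17.
So (8)·s/p = 16/17, i.e. s = (2/17)·p.
Substitute into the budget 4·p + 4.25·s = 76.5: 4.5·p = 76.5, so p* = 17.
Then s* = (2/17)·17 = 2.

p* = 17, s* = 2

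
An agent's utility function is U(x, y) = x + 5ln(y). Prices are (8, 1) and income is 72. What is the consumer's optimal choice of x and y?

MU_x = 1, MU_y = 5/y.
MRS = 1 ÷ (5/y).
Tangency: set MRS = p_x/p_y = 8/1 = 8.
MRS depends only on y: 0.2·y = 8 ⇒ y* = 8/0.2 = 40.
From the budget, 8·x = 72 − 1·40 = 32, so x* = 4.

x* = 4, y* = 40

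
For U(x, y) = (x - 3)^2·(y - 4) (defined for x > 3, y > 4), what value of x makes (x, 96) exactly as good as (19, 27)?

U(19, 27) = 5888.
Set U(x, 96) = 5888 and solve.
With y = 96: (96 − 4) = 92, so (x − 3)^2 = 5888/92 = 64.
Taking the square root (with x > 3): x − 3 = 8, so x = 11.
Check: U(11, 96) = 5888.

x = 11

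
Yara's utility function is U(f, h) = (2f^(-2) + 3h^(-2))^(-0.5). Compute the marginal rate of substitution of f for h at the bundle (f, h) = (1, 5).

MRS = 250/3

For CES with ρ = -2, MRS = (2/3)·(h/f)^3.
At (1, 5): MRS = 250/3.
The indifference curve has slope −250/3 at this bundle.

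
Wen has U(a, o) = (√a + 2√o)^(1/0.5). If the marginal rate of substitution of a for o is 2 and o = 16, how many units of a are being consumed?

a = 1

For CES with ρ = 0.5, MRS = (1/2)·√(o/a).
Setting (1/2)·√(16/a) = 2 gives √(16/a) = 4, so 16/a = 16 and a = 1.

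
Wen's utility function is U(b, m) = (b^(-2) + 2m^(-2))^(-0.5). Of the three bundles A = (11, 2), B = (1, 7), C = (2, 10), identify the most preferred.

Evaluate utility at each bundle:
U(A) = 1.403.
U(B) = 0.980.
U(C) = 1.925.
Highest utility is C, so C ≻ A ≻ B.

Bundle C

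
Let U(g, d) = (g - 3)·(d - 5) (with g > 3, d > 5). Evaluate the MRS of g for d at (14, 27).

MRS = 2

MU_g = (d−5), MU_d = (g−3).
MRS = (d−5)/(g−3).
At (14, 27): MRS = 2.
The indifference curve has slope −2 at this bundle.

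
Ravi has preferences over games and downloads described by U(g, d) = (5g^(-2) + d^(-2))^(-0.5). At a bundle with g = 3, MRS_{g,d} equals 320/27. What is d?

d = 4

For CES with ρ = -2, MRS = (5/1)·(d/g)^3.
Setting (5/1)·(d/3)^3 = 320/27 gives (d/3)^3 = 64/27, so d/3 = 4/3 and d = 4.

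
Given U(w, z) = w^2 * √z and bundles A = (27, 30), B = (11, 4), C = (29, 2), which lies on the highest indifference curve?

Bundle A

Evaluate utility at each bundle:
U(A) = 3992.897.
U(B) = 242.000.
U(C) = 1189.354.
Highest utility is A, so A ≻ C ≻ B.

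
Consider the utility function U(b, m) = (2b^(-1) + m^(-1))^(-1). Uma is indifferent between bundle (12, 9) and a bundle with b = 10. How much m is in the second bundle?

U depends on (b, m) only through S = 2b^(-1) + m^(-1), so equal utility means equal S. At (12, 9): S = 5/18.
With b = 10: 2·10^(-1) = 0.2, so m^(-1) = 5/18 − 0.2 = 7/90.
Hence m = 1/(7/90) = 90/7.
Check: U(10, 90/7) = 3.6.

m = 90/7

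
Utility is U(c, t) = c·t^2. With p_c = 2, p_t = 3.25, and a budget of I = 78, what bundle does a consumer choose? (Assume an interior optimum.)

MU_c = t^2 and MU_t = 2·c·t.
MRS = MU_c/MU_t = (1/2)·t/c.
Tangency: set MRS = p_c/p_t = 2/3.25 = 8/13.
So (1/2)·t/c = 8/13, i.e. t = (16/13)·c.
Substitute into the budget 2·c + 3.25·t = 78: 6·c = 78, so c* = 13.
Then t* = (16/13)·13 = 16.

c* = 13, t* = 16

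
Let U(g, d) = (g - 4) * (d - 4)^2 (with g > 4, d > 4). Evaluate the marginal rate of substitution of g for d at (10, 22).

MU_g = (d−4)^2, MU_d = 2·(g−4)·(d−4).
MRS = (1/2)·(d−4)/(g−4).
At (10, 22): MRS = 1.5.
So at (10, 22) the consumer would give up 1.5 units of d for one more unit of g.

MRS = 1.5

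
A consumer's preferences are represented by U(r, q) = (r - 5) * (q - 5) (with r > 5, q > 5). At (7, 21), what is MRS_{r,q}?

MU_r = (q−5), MU_q = (r−5).
MRS = (q−5)/(r−5).
At (7, 21): MRS = 8.
That is, one extra unit of r is worth 8 units of q at the margin.

MRS = 8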